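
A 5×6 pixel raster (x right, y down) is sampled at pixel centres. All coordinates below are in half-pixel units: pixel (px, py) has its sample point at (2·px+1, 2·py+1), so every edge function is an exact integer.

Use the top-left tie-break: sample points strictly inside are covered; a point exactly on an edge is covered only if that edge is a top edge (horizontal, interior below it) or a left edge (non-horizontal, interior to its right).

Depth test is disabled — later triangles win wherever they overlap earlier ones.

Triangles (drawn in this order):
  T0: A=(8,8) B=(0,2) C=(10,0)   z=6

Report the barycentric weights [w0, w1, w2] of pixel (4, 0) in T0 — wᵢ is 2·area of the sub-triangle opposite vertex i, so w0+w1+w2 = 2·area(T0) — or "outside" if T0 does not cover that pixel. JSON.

T0:
  2·area = 76
  edge (8, 8)→(0, 2): d=(-8,-6) top-left  bias=+0
  edge (0, 2)→(10, 0): d=(10,-2) top-left  bias=+0
  edge (10, 0)→(8, 8): d=(-2,8) right/bottom  bias=-1
    (2,0)@(5, 1): e=[38,0,38] → #  [on edge]
    (3,0)@(7, 1): e=[50,4,22] → #
    (4,0)@(9, 1): e=[62,8,6] → #
    (1,1)@(3, 3): e=[10,16,50] → #
    (1,2)@(3, 5): e=[-6,36,46] → ·
    (2,2)@(5, 5): e=[6,40,30] → #
    (4,2)@(9, 5): e=[30,48,-2] → ·
    (2,3)@(5, 7): e=[-10,60,26] → ·
    (3,3)@(7, 7): e=[2,64,10] → #
    (4,3)@(9, 7): e=[14,68,-6] → ·
    (3,4)@(7, 9): e=[-14,84,6] → ·
  covered (10 px):
    · · # # #
    · # # # #
    · · # # ·
    · · · # ·
    · · · · ·
    · · · · ·

Result: [8,6,62]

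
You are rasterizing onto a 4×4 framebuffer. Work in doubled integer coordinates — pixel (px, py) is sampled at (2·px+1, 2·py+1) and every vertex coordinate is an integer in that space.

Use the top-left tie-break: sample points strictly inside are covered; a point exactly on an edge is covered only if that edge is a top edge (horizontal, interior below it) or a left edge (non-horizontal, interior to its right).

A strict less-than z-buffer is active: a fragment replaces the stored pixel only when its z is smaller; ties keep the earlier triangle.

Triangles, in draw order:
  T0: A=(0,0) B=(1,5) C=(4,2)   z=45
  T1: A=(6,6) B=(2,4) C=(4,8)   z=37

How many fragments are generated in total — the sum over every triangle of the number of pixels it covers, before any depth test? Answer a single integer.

T0:
  2·area = 18  (B↔C swapped to make it positive)
  edge (0, 0)→(4, 2): d=(4,2) right/bottom  bias=-1
  edge (4, 2)→(1, 5): d=(-3,3) right/bottom  bias=-1
  edge (1, 5)→(0, 0): d=(-1,-5) top-left  bias=+0
    (0,0)@(1, 1): e=[2,12,4] → X
    (1,0)@(3, 1): e=[-2,6,14] → .
    (2,0)@(5, 1): e=[-6,0,24] → .  [on edge]
    (0,1)@(1, 3): e=[10,6,2] → X
    (1,1)@(3, 3): e=[6,0,12] → .  [on edge]
    (0,2)@(1, 5): e=[18,0,0] → .  [on edge]
  covered (2 px):
    X . . .
    X . . .
    . . . .
    . . . .
T1:
  2·area = 12  (B↔C swapped to make it positive)
  edge (6, 6)→(4, 8): d=(-2,2) right/bottom  bias=-1
  edge (4, 8)→(2, 4): d=(-2,-4) top-left  bias=+0
  edge (2, 4)→(6, 6): d=(4,2) right/bottom  bias=-1
    (1,2)@(3, 5): e=[8,2,2] → X
    (2,2)@(5, 5): e=[4,10,-2] → .
    (3,2)@(7, 5): e=[0,18,-6] → .  [on edge]
    (1,3)@(3, 7): e=[4,-2,10] → .
    (2,3)@(5, 7): e=[0,6,6] → .  [on edge]
  covered (1 px):
    . . . .
    . . . .
    . X . .
    . . . .

Result: 3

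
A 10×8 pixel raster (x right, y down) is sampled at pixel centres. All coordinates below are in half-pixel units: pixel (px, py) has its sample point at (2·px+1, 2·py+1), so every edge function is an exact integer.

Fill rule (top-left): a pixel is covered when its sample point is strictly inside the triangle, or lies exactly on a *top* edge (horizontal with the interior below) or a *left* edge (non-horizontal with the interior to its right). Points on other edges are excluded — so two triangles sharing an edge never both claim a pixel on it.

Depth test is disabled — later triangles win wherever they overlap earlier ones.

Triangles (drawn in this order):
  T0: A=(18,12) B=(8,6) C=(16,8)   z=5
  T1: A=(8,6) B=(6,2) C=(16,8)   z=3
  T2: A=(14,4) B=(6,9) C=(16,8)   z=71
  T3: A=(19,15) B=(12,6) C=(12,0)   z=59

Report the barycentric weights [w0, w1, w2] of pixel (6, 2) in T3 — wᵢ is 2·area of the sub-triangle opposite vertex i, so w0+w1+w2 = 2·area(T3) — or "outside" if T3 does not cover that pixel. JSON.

T0:
  2·area = 28
  edge (18, 12)→(8, 6): d=(-10,-6) top-left  bias=+0
  edge (8, 6)→(16, 8): d=(8,2) right/bottom  bias=-1
  edge (16, 8)→(18, 12): d=(2,4) right/bottom  bias=-1
    (1,1)@(3, 3): e=[0,-14,42] → ·  [on edge]
    (5,3)@(11, 7): e=[8,2,18] → #
    (6,3)@(13, 7): e=[20,-2,10] → ·
    (5,4)@(11, 9): e=[-12,18,22] → ·
    (6,4)@(13, 9): e=[0,14,14] → #  [on edge]
    (7,4)@(15, 9): e=[12,10,6] → #
    (8,4)@(17, 9): e=[24,6,-2] → ·
    (6,5)@(13, 11): e=[-20,30,18] → ·
    (7,5)@(15, 11): e=[-8,26,10] → ·
    (8,5)@(17, 11): e=[4,22,2] → #
    (9,5)@(19, 11): e=[16,18,-6] → ·
    (8,6)@(17, 13): e=[-16,38,6] → ·
  covered (4 px):
    · · · · · · · · · ·
    · · · · · · · · · ·
    · · · · · · · · · ·
    · · · · · # · · · ·
    · · · · · · # # · ·
    · · · · · · · · # ·
    · · · · · · · · · ·
    · · · · · · · · · ·
T1:
  2·area = 28
  edge (8, 6)→(6, 2): d=(-2,-4) top-left  bias=+0
  edge (6, 2)→(16, 8): d=(10,6) right/bottom  bias=-1
  edge (16, 8)→(8, 6): d=(-8,-2) top-left  bias=+0
    (3,1)@(7, 3): e=[2,4,22] → #
    (4,1)@(9, 3): e=[10,-8,26] → ·
    (3,2)@(7, 5): e=[-2,24,6] → ·
    (4,2)@(9, 5): e=[6,12,10] → #
    (5,2)@(11, 5): e=[14,0,14] → ·  [on edge]
    (4,3)@(9, 7): e=[2,32,-6] → ·
    (6,3)@(13, 7): e=[18,8,2] → #
    (7,3)@(15, 7): e=[26,-4,6] → ·
    (6,4)@(13, 9): e=[14,28,-14] → ·
  covered (3 px):
    · · · · · · · · · ·
    · · · # · · · · · ·
    · · · · # · · · · ·
    · · · · · · # · · ·
    · · · · · · · · · ·
    · · · · · · · · · ·
    · · · · · · · · · ·
    · · · · · · · · · ·
T2:
  2·area = 42  (B↔C swapped to make it positive)
  edge (14, 4)→(16, 8): d=(2,4) right/bottom  bias=-1
  edge (16, 8)→(6, 9): d=(-10,1) right/bottom  bias=-1
  edge (6, 9)→(14, 4): d=(8,-5) top-left  bias=+0
    (6,2)@(13, 5): e=[6,33,3] → #
    (7,2)@(15, 5): e=[-2,31,13] → ·
    (5,3)@(11, 7): e=[18,15,9] → #
    (7,3)@(15, 7): e=[2,11,29] → #
    (8,3)@(17, 7): e=[-6,9,39] → ·
    (5,4)@(11, 9): e=[22,-5,25] → ·
    (6,4)@(13, 9): e=[14,-7,35] → ·
    (7,4)@(15, 9): e=[6,-9,45] → ·
  covered (4 px):
    · · · · · · · · · ·
    · · · · · · · · · ·
    · · · · · · # · · ·
    · · · · · # # # · ·
    · · · · · · · · · ·
    · · · · · · · · · ·
    · · · · · · · · · ·
    · · · · · · · · · ·
T3:
  2·area = 42
  edge (19, 15)→(12, 6): d=(-7,-9) top-left  bias=+0
  edge (12, 6)→(12, 0): d=(0,-6) top-left  bias=+0
  edge (12, 0)→(19, 15): d=(7,15) right/bottom  bias=-1
    (6,1)@(13, 3): e=[30,6,6] → #
    (7,1)@(15, 3): e=[48,18,-24] → ·
    (6,2)@(13, 5): e=[16,6,20] → #
    (7,2)@(15, 5): e=[34,18,-10] → ·
    (6,3)@(13, 7): e=[2,6,34] → #
    (7,3)@(15, 7): e=[20,18,4] → #
    (8,3)@(17, 7): e=[38,30,-26] → ·
    (6,4)@(13, 9): e=[-12,6,48] → ·
    (7,4)@(15, 9): e=[6,18,18] → #
    (8,4)@(17, 9): e=[24,30,-12] → ·
    (7,5)@(15, 11): e=[-8,18,32] → ·
    (8,5)@(17, 11): e=[10,30,2] → #
    (9,7)@(19, 15): e=[0,42,0] → ·  [on edge]
  covered (6 px):
    · · · · · · · · · ·
    · · · · · · # · · ·
    · · · · · · # · · ·
    · · · · · · # # · ·
    · · · · · · · # · ·
    · · · · · · · · # ·
    · · · · · · · · · ·
    · · · · · · · · · ·

Result: [6,20,16]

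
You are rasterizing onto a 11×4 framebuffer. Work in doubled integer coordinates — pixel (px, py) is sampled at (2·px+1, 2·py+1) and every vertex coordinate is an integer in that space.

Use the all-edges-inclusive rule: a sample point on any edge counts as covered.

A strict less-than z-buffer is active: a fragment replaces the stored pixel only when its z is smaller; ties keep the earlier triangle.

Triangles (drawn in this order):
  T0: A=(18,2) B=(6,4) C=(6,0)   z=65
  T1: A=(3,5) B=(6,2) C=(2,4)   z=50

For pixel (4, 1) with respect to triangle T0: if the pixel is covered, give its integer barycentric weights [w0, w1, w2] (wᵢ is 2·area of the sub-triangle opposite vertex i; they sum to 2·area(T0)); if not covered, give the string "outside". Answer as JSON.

T0:
  2·area = 48
  edge (18, 2)→(6, 4): d=(-12,2) inclusive
  edge (6, 4)→(6, 0): d=(0,-4) inclusive
  edge (6, 0)→(18, 2): d=(12,2) inclusive
    (3,0)@(7, 1): e=[34,4,10] → X
    (4,0)@(9, 1): e=[30,12,6] → X
    (5,0)@(11, 1): e=[26,20,2] → X
    (6,0)@(13, 1): e=[22,28,-2] → .
    (3,1)@(7, 3): e=[10,4,34] → X
    (6,1)@(13, 3): e=[-2,28,22] → .
    (3,2)@(7, 5): e=[-14,4,58] → .
    (4,2)@(9, 5): e=[-18,12,54] → .
    (5,2)@(11, 5): e=[-22,20,50] → .
  covered (6 px):
    . . . X X X . . . . .
    . . . X X X . . . . .
    . . . . . . . . . . .
    . . . . . . . . . . .
T1:
  2·area = 6  (B↔C swapped to make it positive)
  edge (3, 5)→(2, 4): d=(-1,-1) inclusive
  edge (2, 4)→(6, 2): d=(4,-2) inclusive
  edge (6, 2)→(3, 5): d=(-3,3) inclusive
    (3,0)@(7, 1): e=[8,-2,0] → .  [on edge]
    (0,1)@(1, 3): e=[0,-6,12] → .  [on edge]
    (2,1)@(5, 3): e=[4,2,0] → X  [on edge]
    (3,1)@(7, 3): e=[6,6,-6] → .
    (1,2)@(3, 5): e=[0,6,0] → X  [on edge]
    (2,2)@(5, 5): e=[2,10,-6] → .
    (0,3)@(1, 7): e=[-4,10,0] → .  [on edge]
    (1,3)@(3, 7): e=[-2,14,-6] → .
    (2,3)@(5, 7): e=[0,18,-12] → .  [on edge]
  covered (2 px):
    . . . . . . . . . . .
    . . X . . . . . . . .
    . X . . . . . . . . .
    . . . . . . . . . . .

Final: [12,30,6]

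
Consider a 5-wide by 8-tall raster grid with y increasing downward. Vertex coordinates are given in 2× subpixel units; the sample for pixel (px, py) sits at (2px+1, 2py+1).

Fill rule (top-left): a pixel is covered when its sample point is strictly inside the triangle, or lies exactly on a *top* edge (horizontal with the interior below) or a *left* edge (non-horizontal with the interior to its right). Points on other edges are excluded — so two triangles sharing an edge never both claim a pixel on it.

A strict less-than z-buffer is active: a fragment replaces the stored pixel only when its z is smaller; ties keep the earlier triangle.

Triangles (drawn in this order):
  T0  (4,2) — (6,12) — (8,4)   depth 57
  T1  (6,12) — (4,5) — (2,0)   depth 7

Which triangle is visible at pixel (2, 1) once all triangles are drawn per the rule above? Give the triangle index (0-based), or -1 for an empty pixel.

T0:
  2·area = 36  (B↔C swapped to make it positive)
  edge (4, 2)→(8, 4): d=(4,2) right/bottom  bias=-1
  edge (8, 4)→(6, 12): d=(-2,8) right/bottom  bias=-1
  edge (6, 12)→(4, 2): d=(-2,-10) top-left  bias=+0
    (2,1)@(5, 3): e=[2,26,8] → #
    (3,1)@(7, 3): e=[-2,10,28] → ·
    (2,2)@(5, 5): e=[10,22,4] → #
    (3,2)@(7, 5): e=[6,6,24] → #
    (4,2)@(9, 5): e=[2,-10,44] → ·
    (2,3)@(5, 7): e=[18,18,0] → #  [on edge]
    (4,3)@(9, 7): e=[10,-14,40] → ·
    (2,4)@(5, 9): e=[26,14,-4] → ·
    (3,4)@(7, 9): e=[22,-2,16] → ·
  covered (5 px):
    · · · · ·
    · · # · ·
    · · # # ·
    · · # # ·
    · · · · ·
    · · · · ·
    · · · · ·
    · · · · ·
T1:
  2·area = 4  (B↔C swapped to make it positive)
  edge (6, 12)→(2, 0): d=(-4,-12) top-left  bias=+0
  edge (2, 0)→(4, 5): d=(2,5) right/bottom  bias=-1
  edge (4, 5)→(6, 12): d=(2,7) right/bottom  bias=-1
    (1,1)@(3, 3): e=[0,1,3] → #  [on edge]
    (2,1)@(5, 3): e=[24,-9,-11] → ·
    (1,2)@(3, 5): e=[-8,5,7] → ·
    (2,4)@(5, 9): e=[0,3,1] → #  [on edge]
    (3,4)@(7, 9): e=[24,-7,-13] → ·
    (2,5)@(5, 11): e=[-8,7,5] → ·
    (3,7)@(7, 15): e=[0,5,-1] → ·  [on edge]
  covered (2 px):
    · · · · ·
    · # · · ·
    · · · · ·
    · · · · ·
    · · # · ·
    · · · · ·
    · · · · ·
    · · · · ·

Z-buffer (winner per pixel, '.' = empty):
  . . . . .
  . 1 0 . .
  . . 0 0 .
  . . 0 0 .
  . . 1 . .
  . . . . .
  . . . . .
  . . . . .

Answer: 0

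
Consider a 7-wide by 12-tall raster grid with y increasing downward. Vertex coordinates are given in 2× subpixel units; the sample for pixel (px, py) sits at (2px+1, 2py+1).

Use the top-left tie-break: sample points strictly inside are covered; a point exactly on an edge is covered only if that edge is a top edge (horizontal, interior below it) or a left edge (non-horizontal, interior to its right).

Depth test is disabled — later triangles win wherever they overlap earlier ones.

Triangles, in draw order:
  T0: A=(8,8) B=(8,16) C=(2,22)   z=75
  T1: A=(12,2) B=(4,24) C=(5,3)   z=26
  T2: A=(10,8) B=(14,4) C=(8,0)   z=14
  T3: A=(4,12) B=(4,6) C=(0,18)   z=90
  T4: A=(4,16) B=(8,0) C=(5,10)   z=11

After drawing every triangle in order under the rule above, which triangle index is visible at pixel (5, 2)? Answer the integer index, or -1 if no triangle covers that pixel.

T0:
  2·area = 48
  edge (8, 8)→(8, 16): d=(0,8) right/bottom  bias=-1
  edge (8, 16)→(2, 22): d=(-6,6) right/bottom  bias=-1
  edge (2, 22)→(8, 8): d=(6,-14) top-left  bias=+0
    (5,0)@(11, 1): e=[-24,72,0] → ·  [on edge]
    (3,5)@(7, 11): e=[8,36,4] → #
    (4,5)@(9, 11): e=[-8,24,32] → ·
    (6,5)@(13, 11): e=[-40,0,88] → ·  [on edge]
    (3,6)@(7, 13): e=[8,24,16] → #
    (4,6)@(9, 13): e=[-8,12,44] → ·
    (5,6)@(11, 13): e=[-24,0,72] → ·  [on edge]
    (2,7)@(5, 15): e=[24,24,0] → #  [on edge]
    (4,7)@(9, 15): e=[-8,0,56] → ·  [on edge]
    (2,8)@(5, 17): e=[24,12,12] → #
    (3,8)@(7, 17): e=[8,0,40] → ·  [on edge]
    (2,9)@(5, 19): e=[24,0,24] → ·  [on edge]
    (1,10)@(3, 21): e=[40,0,8] → ·  [on edge]
    (0,11)@(1, 23): e=[56,0,-8] → ·  [on edge]
  covered (5 px):
    · · · · · · ·
    · · · · · · ·
    · · · · · · ·
    · · · · · · ·
    · · · · · · ·
    · · · # · · ·
    · · · # · · ·
    · · # # · · ·
    · · # · · · ·
    · · · · · · ·
    · · · · · · ·
    · · · · · · ·
T1:
  2·area = 146
  edge (12, 2)→(4, 24): d=(-8,22) right/bottom  bias=-1
  edge (4, 24)→(5, 3): d=(1,-21) top-left  bias=+0
  edge (5, 3)→(12, 2): d=(7,-1) top-left  bias=+0
    (2,1)@(5, 3): e=[146,0,0] → #  [on edge]
    (3,1)@(7, 3): e=[102,42,2] → #
    (4,1)@(9, 3): e=[58,84,4] → #
    (5,1)@(11, 3): e=[14,126,6] → #
    (6,1)@(13, 3): e=[-30,168,8] → ·
    (2,2)@(5, 5): e=[130,2,14] → #
    (5,2)@(11, 5): e=[-2,128,20] → ·
    (2,3)@(5, 7): e=[114,4,28] → #
    (5,3)@(11, 7): e=[-18,130,34] → ·
    (2,4)@(5, 9): e=[98,6,42] → #
    (5,4)@(11, 9): e=[-34,132,48] → ·
    (2,5)@(5, 11): e=[82,8,56] → #
  covered (22 px):
    · · · · · · ·
    · · # # # # ·
    · · # # # · ·
    · · # # # · ·
    · · # # # · ·
    · · # # · · ·
    · · # # · · ·
    · · # # · · ·
    · · # · · · ·
    · · # · · · ·
    · · # · · · ·
    · · · · · · ·
T2:
  2·area = 40  (B↔C swapped to make it positive)
  edge (10, 8)→(8, 0): d=(-2,-8) top-left  bias=+0
  edge (8, 0)→(14, 4): d=(6,4) right/bottom  bias=-1
  edge (14, 4)→(10, 8): d=(-4,4) right/bottom  bias=-1
    (4,0)@(9, 1): e=[6,2,32] → #
    (5,0)@(11, 1): e=[22,-6,24] → ·
    (4,1)@(9, 3): e=[2,14,24] → #
    (5,1)@(11, 3): e=[18,6,16] → #
    (6,1)@(13, 3): e=[34,-2,8] → ·
    (4,2)@(9, 5): e=[-2,26,16] → ·
    (5,2)@(11, 5): e=[14,18,8] → #
    (6,2)@(13, 5): e=[30,10,0] → ·  [on edge]
    (5,3)@(11, 7): e=[10,30,0] → ·  [on edge]
    (4,4)@(9, 9): e=[-10,50,0] → ·  [on edge]
    (3,5)@(7, 11): e=[-30,70,0] → ·  [on edge]
    (2,6)@(5, 13): e=[-50,90,0] → ·  [on edge]
    (1,7)@(3, 15): e=[-70,110,0] → ·  [on edge]
    (0,8)@(1, 17): e=[-90,130,0] → ·  [on edge]
  covered (4 px):
    · · · · # · ·
    · · · · # # ·
    · · · · · # ·
    · · · · · · ·
    · · · · · · ·
    · · · · · · ·
    · · · · · · ·
    · · · · · · ·
    · · · · · · ·
    · · · · · · ·
    · · · · · · ·
    · · · · · · ·
T3:
  2·area = 24  (B↔C swapped to make it positive)
  edge (4, 12)→(0, 18): d=(-4,6) right/bottom  bias=-1
  edge (0, 18)→(4, 6): d=(4,-12) top-left  bias=+0
  edge (4, 6)→(4, 12): d=(0,6) right/bottom  bias=-1
    (2,1)@(5, 3): e=[30,0,-6] → ·  [on edge]
    (1,4)@(3, 9): e=[18,0,6] → #  [on edge]
    (2,4)@(5, 9): e=[6,24,-6] → ·
    (1,5)@(3, 11): e=[10,8,6] → #
    (2,5)@(5, 11): e=[-2,32,-6] → ·
    (1,6)@(3, 13): e=[2,16,6] → #
    (2,6)@(5, 13): e=[-10,40,-6] → ·
    (0,7)@(1, 15): e=[6,0,18] → #  [on edge]
    (1,7)@(3, 15): e=[-6,24,6] → ·
    (0,8)@(1, 17): e=[-2,8,18] → ·
  covered (4 px):
    · · · · · · ·
    · · · · · · ·
    · · · · · · ·
    · · · · · · ·
    · # · · · · ·
    · # · · · · ·
    · # · · · · ·
    # · · · · · ·
    · · · · · · ·
    · · · · · · ·
    · · · · · · ·
    · · · · · · ·
T4:
  2·area = 8  (B↔C swapped to make it positive)
  edge (4, 16)→(5, 10): d=(1,-6) top-left  bias=+0
  edge (5, 10)→(8, 0): d=(3,-10) top-left  bias=+0
  edge (8, 0)→(4, 16): d=(-4,16) right/bottom  bias=-1
    (2,5)@(5, 11): e=[1,3,4] → #
    (3,5)@(7, 11): e=[13,23,-28] → ·
    (2,6)@(5, 13): e=[3,9,-4] → ·
  covered (1 px):
    · · · · · · ·
    · · · · · · ·
    · · · · · · ·
    · · · · · · ·
    · · · · · · ·
    · · # · · · ·
    · · · · · · ·
    · · · · · · ·
    · · · · · · ·
    · · · · · · ·
    · · · · · · ·
    · · · · · · ·

Z-buffer (winner per pixel, '.' = empty):
  . . . . 2 . .
  . . 1 1 2 2 .
  . . 1 1 1 2 .
  . . 1 1 1 . .
  . 3 1 1 1 . .
  . 3 4 1 . . .
  . 3 1 1 . . .
  3 . 1 1 . . .
  . . 1 . . . .
  . . 1 . . . .
  . . 1 . . . .
  . . . . . . .

Result: 2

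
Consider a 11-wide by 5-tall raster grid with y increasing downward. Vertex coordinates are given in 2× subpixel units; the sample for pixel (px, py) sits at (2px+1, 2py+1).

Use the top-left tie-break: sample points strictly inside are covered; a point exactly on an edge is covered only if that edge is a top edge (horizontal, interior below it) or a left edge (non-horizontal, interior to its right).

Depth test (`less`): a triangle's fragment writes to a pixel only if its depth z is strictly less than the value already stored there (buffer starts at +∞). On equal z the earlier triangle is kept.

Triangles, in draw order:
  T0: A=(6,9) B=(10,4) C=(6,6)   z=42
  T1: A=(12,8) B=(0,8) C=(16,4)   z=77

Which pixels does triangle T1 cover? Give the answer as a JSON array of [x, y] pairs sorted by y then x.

T0:
  2·area = 12  (B↔C swapped to make it positive)
  edge (6, 9)→(6, 6): d=(0,-3) top-left  bias=+0
  edge (6, 6)→(10, 4): d=(4,-2) top-left  bias=+0
  edge (10, 4)→(6, 9): d=(-4,5) right/bottom  bias=-1
    (4,2)@(9, 5): e=[9,2,1] → █
    (5,2)@(11, 5): e=[15,6,-9] → ·
    (3,3)@(7, 7): e=[3,6,3] → █
    (4,3)@(9, 7): e=[9,10,-7] → ·
    (3,4)@(7, 9): e=[3,14,-5] → ·
  covered (2 px):
    · · · · · · · · · · ·
    · · · · · · · · · · ·
    · · · · █ · · · · · ·
    · · · █ · · · · · · ·
    · · · · · · · · · · ·
T1:
  2·area = 48
  edge (12, 8)→(0, 8): d=(-12,0) right/bottom  bias=-1
  edge (0, 8)→(16, 4): d=(16,-4) top-left  bias=+0
  edge (16, 4)→(12, 8): d=(-4,4) right/bottom  bias=-1
    (9,0)@(19, 1): e=[84,-36,0] → ·  [on edge]
    (8,1)@(17, 3): e=[60,-12,0] → ·  [on edge]
    (6,2)@(13, 5): e=[36,4,8] → █
    (7,2)@(15, 5): e=[36,12,0] → ·  [on edge]
    (2,3)@(5, 7): e=[12,4,32] → █
    (3,3)@(7, 7): e=[12,12,24] → █
    (4,3)@(9, 7): e=[12,20,16] → █
    (5,3)@(11, 7): e=[12,28,8] → █
    (6,3)@(13, 7): e=[12,36,0] → ·  [on edge]
    (2,4)@(5, 9): e=[-12,36,24] → ·
    (3,4)@(7, 9): e=[-12,44,16] → ·
    (4,4)@(9, 9): e=[-12,52,8] → ·
    (5,4)@(11, 9): e=[-12,60,0] → ·  [on edge]
  covered (5 px):
    · · · · · · · · · · ·
    · · · · · · · · · · ·
    · · · · · · █ · · · ·
    · · █ █ █ █ · · · · ·
    · · · · · · · · · · ·

Final: [[6,2],[2,3],[3,3],[4,3],[5,3]]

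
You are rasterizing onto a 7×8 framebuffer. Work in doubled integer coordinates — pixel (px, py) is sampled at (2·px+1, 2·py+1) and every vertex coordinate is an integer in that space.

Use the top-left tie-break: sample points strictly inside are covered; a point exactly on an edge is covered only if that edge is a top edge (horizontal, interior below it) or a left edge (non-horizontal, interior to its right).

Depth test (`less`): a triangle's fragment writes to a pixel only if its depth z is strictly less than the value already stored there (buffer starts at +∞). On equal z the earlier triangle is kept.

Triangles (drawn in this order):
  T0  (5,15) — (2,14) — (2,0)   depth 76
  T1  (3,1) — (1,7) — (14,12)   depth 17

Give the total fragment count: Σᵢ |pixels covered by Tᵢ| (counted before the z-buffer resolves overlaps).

T0:
  2·area = 42
  edge (5, 15)→(2, 14): d=(-3,-1) top-left  bias=+0
  edge (2, 14)→(2, 0): d=(0,-14) top-left  bias=+0
  edge (2, 0)→(5, 15): d=(3,15) right/bottom  bias=-1
    (1,2)@(3, 5): e=[28,14,0] → .  [on edge]
    (1,3)@(3, 7): e=[22,14,6] → X
    (2,3)@(5, 7): e=[24,42,-24] → .
    (1,4)@(3, 9): e=[16,14,12] → X
    (2,4)@(5, 9): e=[18,42,-18] → .
    (1,5)@(3, 11): e=[10,14,18] → X
    (2,5)@(5, 11): e=[12,42,-12] → .
    (1,6)@(3, 13): e=[4,14,24] → X
    (2,6)@(5, 13): e=[6,42,-6] → .
    (1,7)@(3, 15): e=[-2,14,30] → .
    (2,7)@(5, 15): e=[0,42,0] → .  [on edge]
  covered (4 px):
    . . . . . . .
    . . . . . . .
    . . . . . . .
    . X . . . . .
    . X . . . . .
    . X . . . . .
    . X . . . . .
    . . . . . . .
T1:
  2·area = 88  (B↔C swapped to make it positive)
  edge (3, 1)→(14, 12): d=(11,11) right/bottom  bias=-1
  edge (14, 12)→(1, 7): d=(-13,-5) top-left  bias=+0
  edge (1, 7)→(3, 1): d=(2,-6) top-left  bias=+0
    (1,0)@(3, 1): e=[0,88,0] → .  [on edge]
    (1,1)@(3, 3): e=[22,62,4] → X
    (2,1)@(5, 3): e=[0,72,16] → .  [on edge]
    (1,2)@(3, 5): e=[44,36,8] → X
    (2,2)@(5, 5): e=[22,46,20] → X
    (3,2)@(7, 5): e=[0,56,32] → .  [on edge]
    (0,3)@(1, 7): e=[88,0,0] → X  [on edge]
    (3,3)@(7, 7): e=[22,30,36] → X
    (4,3)@(9, 7): e=[0,40,48] → .  [on edge]
    (0,4)@(1, 9): e=[110,-26,4] → .
    (1,4)@(3, 9): e=[88,-16,16] → .
    (2,4)@(5, 9): e=[66,-6,28] → .
    (5,4)@(11, 9): e=[0,24,64] → .  [on edge]
    (6,5)@(13, 11): e=[0,8,80] → .  [on edge]
  covered (9 px):
    . . . . . . .
    . X . . . . .
    . X X . . . .
    X X X X . . .
    . . . X X . .
    . . . . . . .
    . . . . . . .
    . . . . . . .

Result: 13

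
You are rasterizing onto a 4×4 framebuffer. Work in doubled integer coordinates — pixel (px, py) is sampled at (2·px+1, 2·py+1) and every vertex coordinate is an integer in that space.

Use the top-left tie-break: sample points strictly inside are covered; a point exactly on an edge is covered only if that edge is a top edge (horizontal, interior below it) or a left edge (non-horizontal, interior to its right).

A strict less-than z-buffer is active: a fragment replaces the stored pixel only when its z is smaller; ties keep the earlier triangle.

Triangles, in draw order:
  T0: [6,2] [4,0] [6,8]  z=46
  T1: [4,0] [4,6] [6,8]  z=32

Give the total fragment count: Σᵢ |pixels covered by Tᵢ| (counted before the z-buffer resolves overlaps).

T0:
  2·area = 12  (B↔C swapped to make it positive)
  edge (6, 2)→(6, 8): d=(0,6) right/bottom  bias=-1
  edge (6, 8)→(4, 0): d=(-2,-8) top-left  bias=+0
  edge (4, 0)→(6, 2): d=(2,2) right/bottom  bias=-1
    (2,0)@(5, 1): e=[6,6,0] → ·  [on edge]
    (2,1)@(5, 3): e=[6,2,4] → #
    (3,1)@(7, 3): e=[-6,18,0] → ·  [on edge]
    (2,2)@(5, 5): e=[6,-2,8] → ·
  covered (1 px):
    · · · ·
    · · # ·
    · · · ·
    · · · ·
T1:
  2·area = 12  (B↔C swapped to make it positive)
  edge (4, 0)→(6, 8): d=(2,8) right/bottom  bias=-1
  edge (6, 8)→(4, 6): d=(-2,-2) top-left  bias=+0
  edge (4, 6)→(4, 0): d=(0,-6) top-left  bias=+0
    (0,1)@(1, 3): e=[30,0,-18] → ·  [on edge]
    (1,2)@(3, 5): e=[18,0,-6] → ·  [on edge]
    (2,2)@(5, 5): e=[2,4,6] → #
    (3,2)@(7, 5): e=[-14,8,18] → ·
    (2,3)@(5, 7): e=[6,0,6] → #  [on edge]
    (3,3)@(7, 7): e=[-10,4,18] → ·
  covered (2 px):
    · · · ·
    · · · ·
    · · # ·
    · · # ·

Final: 3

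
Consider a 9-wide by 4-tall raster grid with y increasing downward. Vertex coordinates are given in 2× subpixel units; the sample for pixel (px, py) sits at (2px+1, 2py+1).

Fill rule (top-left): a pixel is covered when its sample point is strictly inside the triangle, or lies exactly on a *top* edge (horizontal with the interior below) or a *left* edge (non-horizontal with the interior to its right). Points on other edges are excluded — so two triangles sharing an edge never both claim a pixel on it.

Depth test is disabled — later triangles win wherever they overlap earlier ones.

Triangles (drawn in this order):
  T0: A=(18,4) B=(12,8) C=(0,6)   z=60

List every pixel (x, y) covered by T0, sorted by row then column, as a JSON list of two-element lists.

T0:
  2·area = 60
  edge (18, 4)→(12, 8): d=(-6,4) right/bottom  bias=-1
  edge (12, 8)→(0, 6): d=(-12,-2) top-left  bias=+0
  edge (0, 6)→(18, 4): d=(18,-2) top-left  bias=+0
    (4,2)@(9, 5): e=[30,30,0] → X  [on edge]
    (5,2)@(11, 5): e=[22,34,4] → X
    (6,2)@(13, 5): e=[14,38,8] → X
    (7,2)@(15, 5): e=[6,42,12] → X
    (8,2)@(17, 5): e=[-2,46,16] → .
    (3,3)@(7, 7): e=[26,2,32] → X
    (7,3)@(15, 7): e=[-6,18,48] → .
  covered (8 px):
    . . . . . . . . .
    . . . . . . . . .
    . . . . X X X X .
    . . . X X X X . .

Final: [[4,2],[5,2],[6,2],[7,2],[3,3],[4,3],[5,3],[6,3]]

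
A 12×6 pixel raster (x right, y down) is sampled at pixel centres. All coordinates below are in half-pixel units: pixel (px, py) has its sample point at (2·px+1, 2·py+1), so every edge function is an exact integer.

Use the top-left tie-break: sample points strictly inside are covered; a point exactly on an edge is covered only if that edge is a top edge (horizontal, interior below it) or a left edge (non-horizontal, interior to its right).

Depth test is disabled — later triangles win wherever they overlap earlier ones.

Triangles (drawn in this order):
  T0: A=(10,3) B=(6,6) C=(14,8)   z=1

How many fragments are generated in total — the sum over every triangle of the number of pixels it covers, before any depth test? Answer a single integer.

T0:
  2·area = 32  (B↔C swapped to make it positive)
  edge (10, 3)→(14, 8): d=(4,5) right/bottom  bias=-1
  edge (14, 8)→(6, 6): d=(-8,-2) top-left  bias=+0
  edge (6, 6)→(10, 3): d=(4,-3) top-left  bias=+0
    (4,2)@(9, 5): e=[13,14,5] → X
    (5,2)@(11, 5): e=[3,18,11] → X
    (6,2)@(13, 5): e=[-7,22,17] → .
    (4,3)@(9, 7): e=[21,-2,13] → .
    (5,3)@(11, 7): e=[11,2,19] → X
    (6,3)@(13, 7): e=[1,6,25] → X
    (7,3)@(15, 7): e=[-9,10,31] → .
    (5,4)@(11, 9): e=[19,-14,27] → .
    (6,4)@(13, 9): e=[9,-10,33] → .
  covered (4 px):
    . . . . . . . . . . . .
    . . . . . . . . . . . .
    . . . . X X . . . . . .
    . . . . . X X . . . . .
    . . . . . . . . . . . .
    . . . . . . . . . . . .

Result: 4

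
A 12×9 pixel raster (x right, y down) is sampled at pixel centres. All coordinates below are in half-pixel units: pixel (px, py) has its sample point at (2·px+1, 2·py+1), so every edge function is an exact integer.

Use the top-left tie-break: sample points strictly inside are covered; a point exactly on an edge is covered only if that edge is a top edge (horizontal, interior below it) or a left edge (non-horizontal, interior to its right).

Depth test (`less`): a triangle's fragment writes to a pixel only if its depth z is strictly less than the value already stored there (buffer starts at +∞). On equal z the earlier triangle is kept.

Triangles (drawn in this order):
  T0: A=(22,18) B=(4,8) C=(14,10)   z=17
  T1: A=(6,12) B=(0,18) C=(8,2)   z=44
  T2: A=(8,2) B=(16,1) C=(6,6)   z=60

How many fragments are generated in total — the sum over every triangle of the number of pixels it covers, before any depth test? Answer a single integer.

T0:
  2·area = 64
  edge (22, 18)→(4, 8): d=(-18,-10) top-left  bias=+0
  edge (4, 8)→(14, 10): d=(10,2) right/bottom  bias=-1
  edge (14, 10)→(22, 18): d=(8,8) right/bottom  bias=-1
    (2,0)@(5, 1): e=[136,-72,0] → .  [on edge]
    (3,1)@(7, 3): e=[120,-56,0] → .  [on edge]
    (4,2)@(9, 5): e=[104,-40,0] → .  [on edge]
    (5,3)@(11, 7): e=[88,-24,0] → .  [on edge]
    (3,4)@(7, 9): e=[12,4,48] → X
    (4,4)@(9, 9): e=[32,0,32] → .  [on edge]
    (6,4)@(13, 9): e=[72,-8,0] → .  [on edge]
    (3,5)@(7, 11): e=[-24,24,64] → .
    (5,5)@(11, 11): e=[16,16,32] → X
    (6,5)@(13, 11): e=[36,12,16] → X
    (7,5)@(15, 11): e=[56,8,0] → .  [on edge]
    (9,5)@(19, 11): e=[96,0,-32] → .  [on edge]
    (6,6)@(13, 13): e=[0,32,32] → X  [on edge]
    (8,6)@(17, 13): e=[40,24,0] → .  [on edge]
    (9,7)@(19, 15): e=[24,40,0] → .  [on edge]
    (10,8)@(21, 17): e=[8,56,0] → .  [on edge]
  covered (6 px):
    . . . . . . . . . . . .
    . . . . . . . . . . . .
    . . . . . . . . . . . .
    . . . . . . . . . . . .
    . . . X . . . . . . . .
    . . . . . X X . . . . .
    . . . . . . X X . . . .
    . . . . . . . . X . . .
    . . . . . . . . . . . .
T1:
  2·area = 48
  edge (6, 12)→(0, 18): d=(-6,6) right/bottom  bias=-1
  edge (0, 18)→(8, 2): d=(8,-16) top-left  bias=+0
  edge (8, 2)→(6, 12): d=(-2,10) right/bottom  bias=-1
    (8,0)@(17, 1): e=[0,136,-88] → .  [on edge]
    (7,1)@(15, 3): e=[0,120,-72] → .  [on edge]
    (3,2)@(7, 5): e=[36,8,4] → X
    (4,2)@(9, 5): e=[24,40,-16] → .
    (6,2)@(13, 5): e=[0,104,-56] → .  [on edge]
    (3,3)@(7, 7): e=[24,24,0] → .  [on edge]
    (5,3)@(11, 7): e=[0,88,-40] → .  [on edge]
    (2,4)@(5, 9): e=[24,8,16] → X
    (3,4)@(7, 9): e=[12,40,-4] → .
    (4,4)@(9, 9): e=[0,72,-24] → .  [on edge]
    (2,5)@(5, 11): e=[12,24,12] → X
    (3,5)@(7, 11): e=[0,56,-8] → .  [on edge]
    (2,6)@(5, 13): e=[0,40,8] → .  [on edge]
    (1,7)@(3, 15): e=[0,24,24] → .  [on edge]
    (0,8)@(1, 17): e=[0,8,40] → .  [on edge]
    (2,8)@(5, 17): e=[-24,72,0] → .  [on edge]
  covered (4 px):
    . . . . . . . . . . . .
    . . . . . . . . . . . .
    . . . X . . . . . . . .
    . . . . . . . . . . . .
    . . X . . . . . . . . .
    . . X . . . . . . . . .
    . X . . . . . . . . . .
    . . . . . . . . . . . .
    . . . . . . . . . . . .
T2:
  2·area = 30
  edge (8, 2)→(16, 1): d=(8,-1) top-left  bias=+0
  edge (16, 1)→(6, 6): d=(-10,5) right/bottom  bias=-1
  edge (6, 6)→(8, 2): d=(2,-4) top-left  bias=+0
    (4,1)@(9, 3): e=[9,15,6] → X
    (5,1)@(11, 3): e=[11,5,14] → X
    (6,1)@(13, 3): e=[13,-5,22] → .
    (3,2)@(7, 5): e=[23,5,2] → X
    (4,2)@(9, 5): e=[25,-5,10] → .
    (5,2)@(11, 5): e=[27,-15,18] → .
    (3,3)@(7, 7): e=[39,-15,6] → .
  covered (3 px):
    . . . . . . . . . . . .
    . . . . X X . . . . . .
    . . . X . . . . . . . .
    . . . . . . . . . . . .
    . . . . . . . . . . . .
    . . . . . . . . . . . .
    . . . . . . . . . . . .
    . . . . . . . . . . . .
    . . . . . . . . . . . .

Answer: 13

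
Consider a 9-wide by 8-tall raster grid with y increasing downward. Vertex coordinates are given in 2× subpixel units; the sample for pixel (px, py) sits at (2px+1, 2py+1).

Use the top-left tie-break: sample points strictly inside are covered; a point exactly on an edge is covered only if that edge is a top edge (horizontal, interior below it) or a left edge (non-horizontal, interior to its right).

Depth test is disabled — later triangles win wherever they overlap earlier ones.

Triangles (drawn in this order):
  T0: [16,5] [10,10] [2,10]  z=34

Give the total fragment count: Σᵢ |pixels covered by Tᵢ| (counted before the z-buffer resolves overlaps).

T0:
  2·area = 40
  edge (16, 5)→(10, 10): d=(-6,5) right/bottom  bias=-1
  edge (10, 10)→(2, 10): d=(-8,0) right/bottom  bias=-1
  edge (2, 10)→(16, 5): d=(14,-5) top-left  bias=+0
    (5,3)@(11, 7): e=[13,24,3] → █
    (6,3)@(13, 7): e=[3,24,13] → █
    (7,3)@(15, 7): e=[-7,24,23] → ·
    (2,4)@(5, 9): e=[31,8,1] → █
    (3,4)@(7, 9): e=[21,8,11] → █
    (4,4)@(9, 9): e=[11,8,21] → █
    (6,4)@(13, 9): e=[-9,8,41] → ·
    (2,5)@(5, 11): e=[19,-8,29] → ·
    (3,5)@(7, 11): e=[9,-8,39] → ·
    (4,5)@(9, 11): e=[-1,-8,49] → ·
    (5,5)@(11, 11): e=[-11,-8,59] → ·
  covered (6 px):
    · · · · · · · · ·
    · · · · · · · · ·
    · · · · · · · · ·
    · · · · · █ █ · ·
    · · █ █ █ █ · · ·
    · · · · · · · · ·
    · · · · · · · · ·
    · · · · · · · · ·

Final: 6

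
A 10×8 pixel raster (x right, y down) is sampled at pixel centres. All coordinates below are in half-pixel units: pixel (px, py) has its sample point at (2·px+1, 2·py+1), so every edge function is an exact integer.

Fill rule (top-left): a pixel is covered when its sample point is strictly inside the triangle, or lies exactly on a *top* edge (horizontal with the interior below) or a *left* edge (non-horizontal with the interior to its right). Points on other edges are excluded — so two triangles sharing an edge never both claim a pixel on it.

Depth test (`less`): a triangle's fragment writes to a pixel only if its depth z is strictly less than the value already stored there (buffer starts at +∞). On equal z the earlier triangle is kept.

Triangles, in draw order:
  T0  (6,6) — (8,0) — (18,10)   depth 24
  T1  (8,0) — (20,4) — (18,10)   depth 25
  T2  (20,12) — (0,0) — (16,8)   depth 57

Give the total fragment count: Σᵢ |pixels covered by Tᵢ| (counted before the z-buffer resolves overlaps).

T0:
  2·area = 80
  edge (6, 6)→(8, 0): d=(2,-6) top-left  bias=+0
  edge (8, 0)→(18, 10): d=(10,10) right/bottom  bias=-1
  edge (18, 10)→(6, 6): d=(-12,-4) top-left  bias=+0
    (4,0)@(9, 1): e=[8,0,72] → ·  [on edge]
    (3,1)@(7, 3): e=[0,40,40] → █  [on edge]
    (4,1)@(9, 3): e=[12,20,48] → █
    (5,1)@(11, 3): e=[24,0,56] → ·  [on edge]
    (1,2)@(3, 5): e=[-20,100,0] → ·  [on edge]
    (3,2)@(7, 5): e=[4,60,16] → █
    (5,2)@(11, 5): e=[28,20,32] → █
    (6,2)@(13, 5): e=[40,0,40] → ·  [on edge]
    (3,3)@(7, 7): e=[8,80,-8] → ·
    (4,3)@(9, 7): e=[20,60,0] → █  [on edge]
    (6,3)@(13, 7): e=[44,20,16] → █
    (7,3)@(15, 7): e=[56,0,24] → ·  [on edge]
    (2,4)@(5, 9): e=[0,120,-40] → ·  [on edge]
    (7,4)@(15, 9): e=[60,20,0] → █  [on edge]
    (8,4)@(17, 9): e=[72,0,8] → ·  [on edge]
    (9,5)@(19, 11): e=[88,0,-8] → ·  [on edge]
    (1,7)@(3, 15): e=[0,200,-120] → ·  [on edge]
  covered (9 px):
    · · · · · · · · · ·
    · · · █ █ · · · · ·
    · · · █ █ █ · · · ·
    · · · · █ █ █ · · ·
    · · · · · · · █ · ·
    · · · · · · · · · ·
    · · · · · · · · · ·
    · · · · · · · · · ·
T1:
  2·area = 80
  edge (8, 0)→(20, 4): d=(12,4) right/bottom  bias=-1
  edge (20, 4)→(18, 10): d=(-2,6) right/bottom  bias=-1
  edge (18, 10)→(8, 0): d=(-10,-10) top-left  bias=+0
    (4,0)@(9, 1): e=[8,72,0] → █  [on edge]
    (5,0)@(11, 1): e=[0,60,20] → ·  [on edge]
    (4,1)@(9, 3): e=[32,68,-20] → ·
    (5,1)@(11, 3): e=[24,56,0] → █  [on edge]
    (6,1)@(13, 3): e=[16,44,20] → █
    (7,1)@(15, 3): e=[8,32,40] → █
    (8,1)@(17, 3): e=[0,20,60] → ·  [on edge]
    (5,2)@(11, 5): e=[48,52,-20] → ·
    (6,2)@(13, 5): e=[40,40,0] → █  [on edge]
    (8,2)@(17, 5): e=[24,16,40] → █
    (9,2)@(19, 5): e=[16,4,60] → █
    (6,3)@(13, 7): e=[64,36,-20] → ·
    (7,3)@(15, 7): e=[56,24,0] → █  [on edge]
    (9,3)@(19, 7): e=[40,0,40] → ·  [on edge]
    (8,4)@(17, 9): e=[72,8,0] → █  [on edge]
    (9,5)@(19, 11): e=[88,-8,0] → ·  [on edge]
    (8,6)@(17, 13): e=[120,0,-40] → ·  [on edge]
  covered (11 px):
    · · · · █ · · · · ·
    · · · · · █ █ █ · ·
    · · · · · · █ █ █ █
    · · · · · · · █ █ ·
    · · · · · · · · █ ·
    · · · · · · · · · ·
    · · · · · · · · · ·
    · · · · · · · · · ·
T2:
  2·area = 32
  edge (20, 12)→(0, 0): d=(-20,-12) top-left  bias=+0
  edge (0, 0)→(16, 8): d=(16,8) right/bottom  bias=-1
  edge (16, 8)→(20, 12): d=(4,4) right/bottom  bias=-1
    (4,0)@(9, 1): e=[88,-56,0] → ·  [on edge]
    (2,1)@(5, 3): e=[0,8,24] → █  [on edge]
    (3,1)@(7, 3): e=[24,-8,16] → ·
    (5,1)@(11, 3): e=[72,-40,0] → ·  [on edge]
    (2,2)@(5, 5): e=[-40,40,32] → ·
    (4,2)@(9, 5): e=[8,8,16] → █
    (5,2)@(11, 5): e=[32,-8,8] → ·
    (6,2)@(13, 5): e=[56,-24,0] → ·  [on edge]
    (4,3)@(9, 7): e=[-32,40,24] → ·
    (6,3)@(13, 7): e=[16,8,8] → █
    (7,3)@(15, 7): e=[40,-8,0] → ·  [on edge]
    (6,4)@(13, 9): e=[-24,40,16] → ·
    (7,4)@(15, 9): e=[0,24,8] → █  [on edge]
    (8,4)@(17, 9): e=[24,8,0] → ·  [on edge]
    (9,5)@(19, 11): e=[8,24,0] → ·  [on edge]
  covered (4 px):
    · · · · · · · · · ·
    · · █ · · · · · · ·
    · · · · █ · · · · ·
    · · · · · · █ · · ·
    · · · · · · · █ · ·
    · · · · · · · · · ·
    · · · · · · · · · ·
    · · · · · · · · · ·

Result: 24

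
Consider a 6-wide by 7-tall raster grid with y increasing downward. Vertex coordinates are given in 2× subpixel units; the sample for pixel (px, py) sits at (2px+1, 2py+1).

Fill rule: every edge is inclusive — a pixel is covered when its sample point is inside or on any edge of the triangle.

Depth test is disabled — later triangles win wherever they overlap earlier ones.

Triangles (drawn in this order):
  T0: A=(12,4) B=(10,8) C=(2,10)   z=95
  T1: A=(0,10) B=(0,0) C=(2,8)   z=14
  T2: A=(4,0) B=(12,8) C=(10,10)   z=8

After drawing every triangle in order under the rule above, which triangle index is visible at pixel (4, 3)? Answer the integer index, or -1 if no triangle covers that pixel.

T0:
  2·area = 28
  edge (12, 4)→(10, 8): d=(-2,4) inclusive
  edge (10, 8)→(2, 10): d=(-8,2) inclusive
  edge (2, 10)→(12, 4): d=(10,-6) inclusive
    (5,2)@(11, 5): e=[2,22,4] → █
    (3,3)@(7, 7): e=[14,14,0] → █  [on edge]
    (4,3)@(9, 7): e=[6,10,12] → █
    (5,3)@(11, 7): e=[-2,6,24] → ·
    (2,4)@(5, 9): e=[18,2,8] → █
    (3,4)@(7, 9): e=[10,-2,20] → ·
    (4,4)@(9, 9): e=[2,-6,32] → ·
    (2,5)@(5, 11): e=[14,-14,28] → ·
  covered (4 px):
    · · · · · ·
    · · · · · ·
    · · · · · █
    · · · █ █ ·
    · · █ · · ·
    · · · · · ·
    · · · · · ·
T1:
  2·area = 20
  edge (0, 10)→(0, 0): d=(0,-10) inclusive
  edge (0, 0)→(2, 8): d=(2,8) inclusive
  edge (2, 8)→(0, 10): d=(-2,2) inclusive
    (4,0)@(9, 1): e=[90,-70,0] → ·  [on edge]
    (3,1)@(7, 3): e=[70,-50,0] → ·  [on edge]
    (0,2)@(1, 5): e=[10,2,8] → █
    (1,2)@(3, 5): e=[30,-14,4] → ·
    (2,2)@(5, 5): e=[50,-30,0] → ·  [on edge]
    (0,3)@(1, 7): e=[10,6,4] → █
    (1,3)@(3, 7): e=[30,-10,0] → ·  [on edge]
    (0,4)@(1, 9): e=[10,10,0] → █  [on edge]
    (1,4)@(3, 9): e=[30,-6,-4] → ·
    (0,5)@(1, 11): e=[10,14,-4] → ·
  covered (3 px):
    · · · · · ·
    · · · · · ·
    █ · · · · ·
    █ · · · · ·
    █ · · · · ·
    · · · · · ·
    · · · · · ·
T2:
  2·area = 32
  edge (4, 0)→(12, 8): d=(8,8) inclusive
  edge (12, 8)→(10, 10): d=(-2,2) inclusive
  edge (10, 10)→(4, 0): d=(-6,-10) inclusive
    (2,0)@(5, 1): e=[0,28,4] → █  [on edge]
    (3,0)@(7, 1): e=[-16,24,24] → ·
    (2,1)@(5, 3): e=[16,24,-8] → ·
    (3,1)@(7, 3): e=[0,20,12] → █  [on edge]
    (4,1)@(9, 3): e=[-16,16,32] → ·
    (3,2)@(7, 5): e=[16,16,0] → █  [on edge]
    (4,2)@(9, 5): e=[0,12,20] → █  [on edge]
    (5,2)@(11, 5): e=[-16,8,40] → ·
    (3,3)@(7, 7): e=[32,12,-12] → ·
    (4,3)@(9, 7): e=[16,8,8] → █
    (5,3)@(11, 7): e=[0,4,28] → █  [on edge]
    (4,4)@(9, 9): e=[32,4,-4] → ·
    (5,4)@(11, 9): e=[16,0,16] → █  [on edge]
    (4,5)@(9, 11): e=[48,0,-16] → ·  [on edge]
    (3,6)@(7, 13): e=[80,0,-48] → ·  [on edge]
  covered (7 px):
    · · █ · · ·
    · · · █ · ·
    · · · █ █ ·
    · · · · █ █
    · · · · · █
    · · · · · ·
    · · · · · ·

Z-buffer (winner per pixel, '.' = empty):
  . . 2 . . .
  . . . 2 . .
  1 . . 2 2 0
  1 . . 0 2 2
  1 . 0 . . 2
  . . . . . .
  . . . . . .

Answer: 2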